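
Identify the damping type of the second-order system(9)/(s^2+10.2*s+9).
Standard form: ωn²/(s²+2ζωn·s+ωn²) gives ωn=3, ζ=1.7.
Overdamped (ζ = 1.7 > 1)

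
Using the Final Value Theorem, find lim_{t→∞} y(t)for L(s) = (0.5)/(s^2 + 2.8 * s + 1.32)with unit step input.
FVT: lim_{t→∞} y(t) = lim_{s→0} s*Y(s) where Y(s) = L(s)/s.
= lim_{s→0} L(s) = L(0) = num(0)/den(0) = 0.5/1.32 = 0.3788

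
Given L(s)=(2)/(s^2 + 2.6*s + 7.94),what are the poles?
Set denominator = 0: s^2 + 2.6*s + 7.94 = 0 → Poles: -1.3 + 2.5j, -1.3 - 2.5j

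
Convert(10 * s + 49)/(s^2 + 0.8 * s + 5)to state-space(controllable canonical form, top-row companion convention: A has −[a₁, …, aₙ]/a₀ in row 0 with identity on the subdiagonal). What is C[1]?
Reachable canonical form: C = numerator coefficients (right-aligned, zero-padded to length n).
num = 10*s + 49, C = [[10, 49]].
C[1] = 49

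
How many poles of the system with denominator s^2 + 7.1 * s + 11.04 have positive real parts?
s^2 + 7.1*s + 11.04 = (s + 2.3)(s + 4.8). Poles: -2.3, -4.8. RHP poles (Re>0): 0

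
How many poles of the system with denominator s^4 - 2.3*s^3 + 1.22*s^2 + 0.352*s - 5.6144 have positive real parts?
s^4 - 2.3*s^3 + 1.22*s^2 + 0.352*s - 5.6144 = (s - 2.2)(s + 1.1)(s^2 - 1.2*s + 2.32). Poles: -1.1, 0.6 + 1.4j, 0.6 - 1.4j, 2.2. RHP poles (Re>0): 3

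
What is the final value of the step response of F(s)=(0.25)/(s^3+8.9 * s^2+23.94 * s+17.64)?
FVT: lim_{t→∞} y(t) = lim_{s→0} s*Y(s) where Y(s) = F(s)/s.
= lim_{s→0} F(s) = F(0) = num(0)/den(0) = 0.25/17.64 = 0.01417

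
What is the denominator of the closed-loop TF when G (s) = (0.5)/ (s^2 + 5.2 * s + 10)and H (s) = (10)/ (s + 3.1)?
Characteristic poly = G_den * H_den + G_num * H_num = (s^3 + 8.3*s^2 + 26.12*s + 31) + (5) = s^3 + 8.3*s^2 + 26.12*s + 36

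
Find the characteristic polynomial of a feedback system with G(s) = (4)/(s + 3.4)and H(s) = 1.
Characteristic poly = G_den * H_den + G_num * H_num = (s + 3.4) + (4) = s + 7.4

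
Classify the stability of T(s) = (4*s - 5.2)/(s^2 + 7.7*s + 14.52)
Denominator: s^2 + 7.7*s + 14.52 = (s + 3.3)(s + 4.4). Poles: -3.3, -4.4. Stable (all poles in LHP)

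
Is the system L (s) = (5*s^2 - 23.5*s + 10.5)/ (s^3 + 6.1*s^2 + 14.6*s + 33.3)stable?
Denominator: s^3 + 6.1*s^2 + 14.6*s + 33.3 = (s + 4.5)(s^2 + 1.6*s + 7.4). Poles: -0.8 + 2.6j, -0.8 - 2.6j, -4.5. All Re(p)<0: Yes (stable)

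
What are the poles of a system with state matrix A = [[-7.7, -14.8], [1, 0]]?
Eigenvalues solve det(λI - A) = 0.
Characteristic polynomial: λ^2 + 7.7*λ + 14.8 = 0.
Factor: (λ + 4)(λ + 3.7) = 0.
Roots: -3.7, -4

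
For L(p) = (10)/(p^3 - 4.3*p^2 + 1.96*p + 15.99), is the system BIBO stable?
Denominator: p^3 - 4.3*p^2 + 1.96*p + 15.99 = (p + 1.5)(p^2 - 5.8*p + 10.66). Poles: -1.5, 2.9 + 1.5j, 2.9 - 1.5j. All Re(p)<0: No (unstable)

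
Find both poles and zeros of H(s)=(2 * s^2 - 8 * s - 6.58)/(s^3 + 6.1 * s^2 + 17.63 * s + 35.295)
Set denominator = 0: s^3 + 6.1*s^2 + 17.63*s + 35.295 = (s + 3.9)(s^2 + 2.2*s + 9.05) = 0 → Poles: -1.1 + 2.8j, -1.1 - 2.8j, -3.9
Set numerator = 0: 2*s^2 - 8*s - 6.58 = 2*(s - 4.7)(s + 0.7) = 0 → Zeros: -0.7, 4.7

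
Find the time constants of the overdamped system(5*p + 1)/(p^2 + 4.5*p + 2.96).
Overdamped: real poles at -0.8, -3.7. τ = -1/pole → τ₁ = 1.25, τ₂ = 0.2703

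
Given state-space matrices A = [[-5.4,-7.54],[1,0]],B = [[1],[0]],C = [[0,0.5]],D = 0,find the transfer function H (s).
H(s) = C(sI - A)⁻¹B + D.
Characteristic polynomial det(sI - A) = s^2 + 5.4*s + 7.54.
Numerator from C·adj(sI-A)·B + D·det(sI-A) = 0.5.
H(s) = (0.5)/(s^2 + 5.4*s + 7.54)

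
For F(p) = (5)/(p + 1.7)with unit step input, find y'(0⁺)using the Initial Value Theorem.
IVT: y'(0⁺) = lim_{p→∞} p²·Y(p) = lim_{p→∞} p·F(p).
deg(num) = 0, deg(den) = 1, relative degree = 1, so p·F(p) → (leading num)/(leading den) = 5/1 = 5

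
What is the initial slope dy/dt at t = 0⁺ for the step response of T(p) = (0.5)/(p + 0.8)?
IVT: y'(0⁺) = lim_{p→∞} p²·Y(p) = lim_{p→∞} p·T(p).
deg(num) = 0, deg(den) = 1, relative degree = 1, so p·T(p) → (leading num)/(leading den) = 0.5/1 = 0.5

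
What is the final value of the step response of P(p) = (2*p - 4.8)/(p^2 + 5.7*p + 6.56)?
FVT: lim_{t→∞} y(t) = lim_{p→0} p*Y(p) where Y(p) = P(p)/p.
= lim_{p→0} P(p) = P(0) = num(0)/den(0) = -4.8/6.56 = -0.7317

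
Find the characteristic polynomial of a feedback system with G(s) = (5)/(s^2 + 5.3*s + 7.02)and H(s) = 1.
Characteristic poly = G_den * H_den + G_num * H_num = (s^2 + 5.3*s + 7.02) + (5) = s^2 + 5.3*s + 12.02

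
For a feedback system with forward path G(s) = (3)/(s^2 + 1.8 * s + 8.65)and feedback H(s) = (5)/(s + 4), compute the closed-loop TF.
Closed-loop T = G/(1+GH).
Numerator: G_num * H_den = 3*s + 12.
Denominator: G_den * H_den + G_num * H_num = (s^3 + 5.8*s^2 + 15.85*s + 34.6) + (15) = s^3 + 5.8*s^2 + 15.85*s + 49.6.
T(s) = (3*s + 12)/(s^3 + 5.8*s^2 + 15.85*s + 49.6)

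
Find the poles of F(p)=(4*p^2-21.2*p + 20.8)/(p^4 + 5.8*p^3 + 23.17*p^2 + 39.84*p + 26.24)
Set denominator = 0: p^4 + 5.8*p^3 + 23.17*p^2 + 39.84*p + 26.24 = (p^2 + 3.2*p + 12.8)(p^2 + 2.6*p + 2.05) = 0 → Poles: -1.3 + 0.6j, -1.3 - 0.6j, -1.6 + 3.2j, -1.6 - 3.2j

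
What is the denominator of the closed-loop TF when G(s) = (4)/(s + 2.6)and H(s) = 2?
Characteristic poly = G_den * H_den + G_num * H_num = (s + 2.6) + (8) = s + 10.6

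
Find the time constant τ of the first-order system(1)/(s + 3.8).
First-order system: τ = -1/pole. Pole = -3.8. τ = -1/(-3.8) = 0.2632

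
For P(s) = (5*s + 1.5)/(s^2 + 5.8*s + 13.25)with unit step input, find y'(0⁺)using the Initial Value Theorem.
IVT: y'(0⁺) = lim_{s→∞} s²·Y(s) = lim_{s→∞} s·P(s).
deg(num) = 1, deg(den) = 2, relative degree = 1, so s·P(s) → (leading num)/(leading den) = 5/1 = 5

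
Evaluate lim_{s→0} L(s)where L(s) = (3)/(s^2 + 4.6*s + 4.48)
DC gain = L(0) = num(0)/den(0) = 3/4.48 = 0.6696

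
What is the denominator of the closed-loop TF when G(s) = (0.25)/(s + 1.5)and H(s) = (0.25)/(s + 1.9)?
Characteristic poly = G_den * H_den + G_num * H_num = (s^2 + 3.4*s + 2.85) + (0.0625) = s^2 + 3.4*s + 2.9125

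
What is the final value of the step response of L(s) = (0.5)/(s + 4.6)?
FVT: lim_{t→∞} y(t) = lim_{s→0} s*Y(s) where Y(s) = L(s)/s.
= lim_{s→0} L(s) = L(0) = num(0)/den(0) = 0.5/4.6 = 0.1087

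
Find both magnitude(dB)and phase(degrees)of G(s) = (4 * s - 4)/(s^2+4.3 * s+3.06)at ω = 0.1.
Substitute s = j*0.1: G(j0.1) = -1.26779 + 0.309885j.
|G| = 20*log₁₀(sqrt(Re²+Im²)) = 2.31 dB.
∠G = atan2(Im, Re) = 166.26°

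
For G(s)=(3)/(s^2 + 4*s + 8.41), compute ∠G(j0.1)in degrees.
Substitute s = j*0.1: G(j0.1) = 0.356335 - 0.0169683j.
∠G(j0.1) = atan2(Im, Re) = atan2(-0.0169683, 0.356335) = -2.73°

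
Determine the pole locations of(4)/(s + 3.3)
Set denominator = 0: s + 3.3 = 0 → Poles: -3.3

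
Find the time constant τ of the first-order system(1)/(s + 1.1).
First-order system: τ = -1/pole. Pole = -1.1. τ = -1/(-1.1) = 0.9091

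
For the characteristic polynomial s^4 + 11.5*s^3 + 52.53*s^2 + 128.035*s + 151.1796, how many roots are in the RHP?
s^4 + 11.5*s^3 + 52.53*s^2 + 128.035*s + 151.1796 = (s + 4.4)(s + 3.9)(s^2 + 3.2*s + 8.81). Poles: -1.6 + 2.5j, -1.6 - 2.5j, -3.9, -4.4. RHP poles (Re>0): 0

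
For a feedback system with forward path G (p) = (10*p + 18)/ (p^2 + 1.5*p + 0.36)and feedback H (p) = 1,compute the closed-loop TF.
Closed-loop T = G/(1+GH).
Numerator: G_num * H_den = 10*p + 18.
Denominator: G_den * H_den + G_num * H_num = (p^2 + 1.5*p + 0.36) + (10*p + 18) = p^2 + 11.5*p + 18.36.
T(p) = (10*p + 18)/(p^2 + 11.5*p + 18.36)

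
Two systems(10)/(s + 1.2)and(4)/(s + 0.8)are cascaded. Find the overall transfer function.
Series: H = H₁ · H₂ = (n₁·n₂)/(d₁·d₂).
Num: n₁·n₂ = 40. Den: d₁·d₂ = s^2 + 2*s + 0.96.
H(s) = (40)/(s^2 + 2*s + 0.96)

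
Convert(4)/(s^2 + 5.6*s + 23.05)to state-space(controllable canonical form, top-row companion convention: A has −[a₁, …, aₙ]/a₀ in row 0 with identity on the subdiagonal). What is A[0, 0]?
Reachable canonical form for den = s^2 + 5.6*s + 23.05: top row of A = -[a₁,a₂,...,aₙ]/a₀, ones on the subdiagonal, zeros elsewhere.
A = [[-5.6, -23.05], [1, 0]].
A[0,0] = -5.6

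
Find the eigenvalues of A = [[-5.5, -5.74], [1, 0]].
Eigenvalues solve det(λI - A) = 0.
Characteristic polynomial: λ^2 + 5.5*λ + 5.74 = 0.
Factor: (λ + 4.1)(λ + 1.4) = 0.
Roots: -1.4, -4.1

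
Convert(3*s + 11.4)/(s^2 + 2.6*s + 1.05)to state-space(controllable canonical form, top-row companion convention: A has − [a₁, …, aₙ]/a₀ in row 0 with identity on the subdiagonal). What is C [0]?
Reachable canonical form: C = numerator coefficients (right-aligned, zero-padded to length n).
num = 3*s + 11.4, C = [[3, 11.4]].
C[0] = 3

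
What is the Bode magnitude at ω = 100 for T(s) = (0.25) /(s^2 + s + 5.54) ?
Substitute s = j*100: T(j100) = -2.50114e-05 - 2.50252e-07j.
|T(j100)| = sqrt(Re² + Im²) = 2.501e-05.
20*log₁₀(2.501e-05) = -92.04 dB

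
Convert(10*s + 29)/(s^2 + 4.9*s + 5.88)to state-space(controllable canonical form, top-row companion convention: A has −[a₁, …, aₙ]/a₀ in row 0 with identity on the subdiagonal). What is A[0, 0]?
Reachable canonical form for den = s^2 + 4.9*s + 5.88: top row of A = -[a₁,a₂,...,aₙ]/a₀, ones on the subdiagonal, zeros elsewhere.
A = [[-4.9, -5.88], [1, 0]].
A[0,0] = -4.9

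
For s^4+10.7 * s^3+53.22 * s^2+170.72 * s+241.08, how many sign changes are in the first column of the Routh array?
Routh array:
s^4: [1, 53.22, 241.08]; s^3: [10.7, 170.72]; s^2: [37.2649, 241.08]; s^1: [101.498]; s^0: [241.08]
First column: [1, 10.7, 37.2649, 101.498, 241.08]. Sign changes = 0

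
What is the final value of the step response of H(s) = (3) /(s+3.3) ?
FVT: lim_{t→∞} y(t) = lim_{s→0} s*Y(s) where Y(s) = H(s)/s.
= lim_{s→0} H(s) = H(0) = num(0)/den(0) = 3/3.3 = 0.9091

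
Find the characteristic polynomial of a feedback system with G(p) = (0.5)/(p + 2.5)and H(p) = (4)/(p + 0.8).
Characteristic poly = G_den * H_den + G_num * H_num = (p^2 + 3.3*p + 2) + (2) = p^2 + 3.3*p + 4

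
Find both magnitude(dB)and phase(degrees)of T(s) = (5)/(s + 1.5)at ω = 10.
Substitute s = j*10: T(j10) = 0.0733496 - 0.488998j.
|T| = 20*log₁₀(sqrt(Re²+Im²)) = -6.12 dB.
∠T = atan2(Im, Re) = -81.47°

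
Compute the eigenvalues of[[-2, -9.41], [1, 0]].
Eigenvalues solve det(λI - A) = 0.
Characteristic polynomial: λ^2 + 2*λ + 9.41 = 0.
Roots: -1 + 2.9j, -1 - 2.9j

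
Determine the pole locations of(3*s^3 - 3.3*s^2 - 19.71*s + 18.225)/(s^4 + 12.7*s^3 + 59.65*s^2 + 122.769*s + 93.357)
Set denominator = 0: s^4 + 12.7*s^3 + 59.65*s^2 + 122.769*s + 93.357 = (s + 4.1)(s + 2.3)(s + 3.3)(s + 3) = 0 → Poles: -2.3, -3, -3.3, -4.1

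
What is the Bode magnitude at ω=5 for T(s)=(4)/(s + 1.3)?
Substitute s = j*5: T(j5) = 0.19483 - 0.749344j.
|T(j5)| = sqrt(Re² + Im²) = 0.7743.
20*log₁₀(0.7743) = -2.22 dB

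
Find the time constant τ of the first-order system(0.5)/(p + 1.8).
First-order system: τ = -1/pole. Pole = -1.8. τ = -1/(-1.8) = 0.5556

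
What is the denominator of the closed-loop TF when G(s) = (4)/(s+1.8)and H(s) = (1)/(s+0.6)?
Characteristic poly = G_den * H_den + G_num * H_num = (s^2 + 2.4*s + 1.08) + (4) = s^2 + 2.4*s + 5.08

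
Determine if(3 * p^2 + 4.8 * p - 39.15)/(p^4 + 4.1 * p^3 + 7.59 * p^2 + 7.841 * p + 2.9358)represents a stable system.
Denominator: p^4 + 4.1*p^3 + 7.59*p^2 + 7.841*p + 2.9358 = (p + 0.7)(p + 1.8)(p^2 + 1.6*p + 2.33). Poles: -0.7, -0.8 + 1.3j, -0.8 - 1.3j, -1.8. All Re(p)<0: Yes (stable)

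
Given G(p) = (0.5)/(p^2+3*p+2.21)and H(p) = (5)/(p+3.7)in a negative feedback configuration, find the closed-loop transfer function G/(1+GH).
Closed-loop T = G/(1+GH).
Numerator: G_num * H_den = 0.5*p + 1.85.
Denominator: G_den * H_den + G_num * H_num = (p^3 + 6.7*p^2 + 13.31*p + 8.177) + (2.5) = p^3 + 6.7*p^2 + 13.31*p + 10.677.
T(p) = (0.5*p + 1.85)/(p^3 + 6.7*p^2 + 13.31*p + 10.677)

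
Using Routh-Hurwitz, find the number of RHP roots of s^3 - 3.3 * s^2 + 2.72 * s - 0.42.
Routh array:
s^3: [1, 2.72]; s^2: [-3.3, -0.42]; s^1: [2.59273]; s^0: [-0.42]
First column: [1, -3.3, 2.59273, -0.42]. Sign changes = RHP roots = 3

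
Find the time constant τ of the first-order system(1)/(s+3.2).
First-order system: τ = -1/pole. Pole = -3.2. τ = -1/(-3.2) = 0.3125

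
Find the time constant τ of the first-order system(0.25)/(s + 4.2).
First-order system: τ = -1/pole. Pole = -4.2. τ = -1/(-4.2) = 0.2381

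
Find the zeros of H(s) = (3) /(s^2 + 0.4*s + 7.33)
Numerator is a nonzero constant (3) → Zeros: none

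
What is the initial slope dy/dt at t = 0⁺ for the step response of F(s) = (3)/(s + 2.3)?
IVT: y'(0⁺) = lim_{s→∞} s²·Y(s) = lim_{s→∞} s·F(s).
deg(num) = 0, deg(den) = 1, relative degree = 1, so s·F(s) → (leading num)/(leading den) = 3/1 = 3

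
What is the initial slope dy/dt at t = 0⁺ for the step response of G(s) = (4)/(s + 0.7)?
IVT: y'(0⁺) = lim_{s→∞} s²·Y(s) = lim_{s→∞} s·G(s).
deg(num) = 0, deg(den) = 1, relative degree = 1, so s·G(s) → (leading num)/(leading den) = 4/1 = 4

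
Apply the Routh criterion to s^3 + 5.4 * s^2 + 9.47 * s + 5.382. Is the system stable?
Routh array:
s^3: [1, 9.47]; s^2: [5.4, 5.382]; s^1: [8.47333]; s^0: [5.382]
First column: [1, 5.4, 8.47333, 5.382]. Sign changes = 0.
Yes, stable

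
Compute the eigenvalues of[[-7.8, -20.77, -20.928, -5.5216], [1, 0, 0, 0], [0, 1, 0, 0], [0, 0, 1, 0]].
Eigenvalues solve det(λI - A) = 0.
Characteristic polynomial: λ^4 + 7.8*λ^3 + 20.77*λ^2 + 20.928*λ + 5.5216 = 0.
Factor: (λ + 1.7)(λ + 2.9)(λ + 2.8)(λ + 0.4) = 0.
Roots: -0.4, -1.7, -2.8, -2.9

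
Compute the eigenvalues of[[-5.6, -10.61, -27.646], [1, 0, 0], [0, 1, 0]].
Eigenvalues solve det(λI - A) = 0.
Characteristic polynomial: λ^3 + 5.6*λ^2 + 10.61*λ + 27.646 = 0.
Factor: (λ + 4.6)(λ^2 + λ + 6.01) = 0.
Roots: -0.5 + 2.4j, -0.5 - 2.4j, -4.6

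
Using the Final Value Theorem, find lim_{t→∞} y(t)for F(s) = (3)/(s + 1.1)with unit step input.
FVT: lim_{t→∞} y(t) = lim_{s→0} s*Y(s) where Y(s) = F(s)/s.
= lim_{s→0} F(s) = F(0) = num(0)/den(0) = 3/1.1 = 2.727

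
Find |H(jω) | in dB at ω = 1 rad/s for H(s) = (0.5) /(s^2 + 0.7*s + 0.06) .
Substitute s = j*1: H(j1) = -0.342167 - 0.254805j.
|H(j1)| = sqrt(Re² + Im²) = 0.4266.
20*log₁₀(0.4266) = -7.40 dB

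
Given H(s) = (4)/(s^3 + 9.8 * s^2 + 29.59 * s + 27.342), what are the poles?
Set denominator = 0: s^3 + 9.8*s^2 + 29.59*s + 27.342 = (s + 3.1)(s + 4.9)(s + 1.8) = 0 → Poles: -1.8, -3.1, -4.9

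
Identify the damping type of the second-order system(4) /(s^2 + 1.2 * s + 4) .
Standard form: ωn²/(s²+2ζωn·s+ωn²) gives ωn=2, ζ=0.3.
Underdamped (ζ = 0.3 < 1)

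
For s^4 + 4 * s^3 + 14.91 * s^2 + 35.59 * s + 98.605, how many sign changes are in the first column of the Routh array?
Routh array:
s^4: [1, 14.91, 98.605]; s^3: [4, 35.59]; s^2: [6.0125, 98.605]; s^1: [-30.01]; s^0: [98.605]
First column: [1, 4, 6.0125, -30.01, 98.605]. Sign changes = 2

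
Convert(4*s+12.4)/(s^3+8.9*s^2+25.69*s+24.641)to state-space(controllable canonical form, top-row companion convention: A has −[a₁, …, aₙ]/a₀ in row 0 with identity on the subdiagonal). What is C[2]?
Reachable canonical form: C = numerator coefficients (right-aligned, zero-padded to length n).
num = 4*s + 12.4, C = [[0, 4, 12.4]].
C[2] = 12.4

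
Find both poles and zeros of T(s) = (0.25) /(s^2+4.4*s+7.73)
Set denominator = 0: s^2 + 4.4*s + 7.73 = 0 → Poles: -2.2 + 1.7j, -2.2 - 1.7j
Numerator is a nonzero constant (0.25) → Zeros: none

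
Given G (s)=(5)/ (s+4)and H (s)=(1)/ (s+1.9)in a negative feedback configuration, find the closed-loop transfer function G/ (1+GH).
Closed-loop T = G/(1+GH).
Numerator: G_num * H_den = 5*s + 9.5.
Denominator: G_den * H_den + G_num * H_num = (s^2 + 5.9*s + 7.6) + (5) = s^2 + 5.9*s + 12.6.
T(s) = (5*s + 9.5)/(s^2 + 5.9*s + 12.6)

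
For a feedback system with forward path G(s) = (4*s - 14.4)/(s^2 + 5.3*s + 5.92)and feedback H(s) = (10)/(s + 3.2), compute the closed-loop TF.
Closed-loop T = G/(1+GH).
Numerator: G_num * H_den = 4*s^2 - 1.6*s - 46.08.
Denominator: G_den * H_den + G_num * H_num = (s^3 + 8.5*s^2 + 22.88*s + 18.944) + (40*s - 144) = s^3 + 8.5*s^2 + 62.88*s - 125.056.
T(s) = (4*s^2 - 1.6*s - 46.08)/(s^3 + 8.5*s^2 + 62.88*s - 125.056)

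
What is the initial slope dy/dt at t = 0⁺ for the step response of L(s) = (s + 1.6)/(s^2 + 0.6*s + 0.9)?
IVT: y'(0⁺) = lim_{s→∞} s²·Y(s) = lim_{s→∞} s·L(s).
deg(num) = 1, deg(den) = 2, relative degree = 1, so s·L(s) → (leading num)/(leading den) = 1/1 = 1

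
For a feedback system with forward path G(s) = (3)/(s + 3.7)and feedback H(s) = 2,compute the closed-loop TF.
Closed-loop T = G/(1+GH).
Numerator: G_num * H_den = 3.
Denominator: G_den * H_den + G_num * H_num = (s + 3.7) + (6) = s + 9.7.
T(s) = (3)/(s + 9.7)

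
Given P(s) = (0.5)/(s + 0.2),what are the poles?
Set denominator = 0: s + 0.2 = 0 → Poles: -0.2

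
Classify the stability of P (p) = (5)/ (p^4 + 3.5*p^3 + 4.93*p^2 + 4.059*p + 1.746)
Denominator: p^4 + 3.5*p^3 + 4.93*p^2 + 4.059*p + 1.746 = (p + 1.2)(p + 1.5)(p^2 + 0.8*p + 0.97). Poles: -0.4 + 0.9j, -0.4 - 0.9j, -1.2, -1.5. Stable (all poles in LHP)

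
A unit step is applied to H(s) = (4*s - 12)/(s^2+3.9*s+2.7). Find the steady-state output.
FVT: lim_{t→∞} y(t) = lim_{s→0} s*Y(s) where Y(s) = H(s)/s.
= lim_{s→0} H(s) = H(0) = num(0)/den(0) = -12/2.7 = -4.444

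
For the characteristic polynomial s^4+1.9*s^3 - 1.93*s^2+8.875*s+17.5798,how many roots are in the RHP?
s^4 + 1.9*s^3 - 1.93*s^2 + 8.875*s + 17.5798 = (s + 2.9)(s + 1.4)(s^2 - 2.4*s + 4.33). Poles: -1.4, -2.9, 1.2 + 1.7j, 1.2 - 1.7j. RHP poles (Re>0): 2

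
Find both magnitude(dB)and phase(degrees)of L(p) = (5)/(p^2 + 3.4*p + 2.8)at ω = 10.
Substitute p = j*10: L(j10) = -0.0458325 - 0.0160319j.
|L| = 20*log₁₀(sqrt(Re²+Im²)) = -26.28 dB.
∠L = atan2(Im, Re) = -160.72°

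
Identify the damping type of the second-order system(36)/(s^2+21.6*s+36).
Standard form: ωn²/(s²+2ζωn·s+ωn²) gives ωn=6, ζ=1.8.
Overdamped (ζ = 1.8 > 1)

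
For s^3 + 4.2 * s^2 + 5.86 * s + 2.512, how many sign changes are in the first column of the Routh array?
Routh array:
s^3: [1, 5.86]; s^2: [4.2, 2.512]; s^1: [5.2619]; s^0: [2.512]
First column: [1, 4.2, 5.2619, 2.512]. Sign changes = 0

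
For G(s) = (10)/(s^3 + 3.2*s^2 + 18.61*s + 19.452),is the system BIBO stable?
Denominator: s^3 + 3.2*s^2 + 18.61*s + 19.452 = (s + 1.2)(s^2 + 2*s + 16.21). Poles: -1 + 3.9j, -1 - 3.9j, -1.2. All Re(p)<0: Yes (stable)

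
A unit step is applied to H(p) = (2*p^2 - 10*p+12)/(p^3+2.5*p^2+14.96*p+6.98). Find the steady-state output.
FVT: lim_{t→∞} y(t) = lim_{p→0} p*Y(p) where Y(p) = H(p)/p.
= lim_{p→0} H(p) = H(0) = num(0)/den(0) = 12/6.98 = 1.719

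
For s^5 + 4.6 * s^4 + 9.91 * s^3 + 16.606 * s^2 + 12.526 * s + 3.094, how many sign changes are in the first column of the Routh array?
Routh array:
s^5: [1, 9.91, 12.526]; s^4: [4.6, 16.606, 3.094]; s^3: [6.3, 11.8534]; s^2: [7.95114, 3.094]; s^1: [9.40189]; s^0: [3.094]
First column: [1, 4.6, 6.3, 7.95114, 9.40189, 3.094]. Sign changes = 0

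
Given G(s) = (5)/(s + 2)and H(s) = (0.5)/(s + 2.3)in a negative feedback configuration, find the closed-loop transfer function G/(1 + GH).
Closed-loop T = G/(1+GH).
Numerator: G_num * H_den = 5*s + 11.5.
Denominator: G_den * H_den + G_num * H_num = (s^2 + 4.3*s + 4.6) + (2.5) = s^2 + 4.3*s + 7.1.
T(s) = (5*s + 11.5)/(s^2 + 4.3*s + 7.1)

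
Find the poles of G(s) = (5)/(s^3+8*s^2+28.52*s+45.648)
Set denominator = 0: s^3 + 8*s^2 + 28.52*s + 45.648 = (s + 3.6)(s^2 + 4.4*s + 12.68) = 0 → Poles: -2.2 + 2.8j, -2.2 - 2.8j, -3.6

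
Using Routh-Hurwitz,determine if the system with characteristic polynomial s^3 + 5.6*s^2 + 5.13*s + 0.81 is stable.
Routh array:
s^3: [1, 5.13]; s^2: [5.6, 0.81]; s^1: [4.98536]; s^0: [0.81]
First column: [1, 5.6, 4.98536, 0.81]. Sign changes = 0.
Yes, stable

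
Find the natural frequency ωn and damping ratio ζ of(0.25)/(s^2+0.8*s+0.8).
Underdamped: complex pole -0.4 + 0.8j. ωn = |pole| = 0.8944, ζ = -Re(pole)/ωn = 0.4472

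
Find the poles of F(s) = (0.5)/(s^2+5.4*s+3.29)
Set denominator = 0: s^2 + 5.4*s + 3.29 = (s + 4.7)(s + 0.7) = 0 → Poles: -0.7, -4.7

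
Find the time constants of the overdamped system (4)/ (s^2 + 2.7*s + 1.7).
Overdamped: real poles at -1, -1.7. τ = -1/pole → τ₁ = 1, τ₂ = 0.5882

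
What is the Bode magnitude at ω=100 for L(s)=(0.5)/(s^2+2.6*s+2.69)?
Substitute s = j*100: L(j100) = -4.99796e-05 - 1.29982e-06j.
|L(j100)| = sqrt(Re² + Im²) = 5e-05.
20*log₁₀(5e-05) = -86.02 dB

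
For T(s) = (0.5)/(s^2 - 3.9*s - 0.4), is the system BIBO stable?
Denominator: s^2 - 3.9*s - 0.4 = (s - 4)(s + 0.1). Poles: -0.1, 4. All Re(p)<0: No (unstable)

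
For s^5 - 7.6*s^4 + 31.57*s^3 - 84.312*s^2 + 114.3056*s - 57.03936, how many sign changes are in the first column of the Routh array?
Routh array:
s^5: [1, 31.57, 114.3056]; s^4: [-7.6, -84.312, -57.03936]; s^3: [20.4763, 106.8]; s^2: [-44.6719, -57.03936]; s^1: [80.6552]; s^0: [-57.03936]
First column: [1, -7.6, 20.4763, -44.6719, 80.6552, -57.03936]. Sign changes = 5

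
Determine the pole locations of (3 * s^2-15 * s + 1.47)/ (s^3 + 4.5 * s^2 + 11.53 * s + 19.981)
Set denominator = 0: s^3 + 4.5*s^2 + 11.53*s + 19.981 = (s + 2.9)(s^2 + 1.6*s + 6.89) = 0 → Poles: -0.8 + 2.5j, -0.8 - 2.5j, -2.9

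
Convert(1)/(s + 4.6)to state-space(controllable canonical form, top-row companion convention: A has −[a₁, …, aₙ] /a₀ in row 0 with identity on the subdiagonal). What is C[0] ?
Reachable canonical form: C = numerator coefficients (right-aligned, zero-padded to length n).
num = 1, C = [[1]].
C[0] = 1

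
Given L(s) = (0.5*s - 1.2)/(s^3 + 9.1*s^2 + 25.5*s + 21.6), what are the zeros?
Set numerator = 0: 0.5*s - 1.2 = 0 → Zeros: 2.4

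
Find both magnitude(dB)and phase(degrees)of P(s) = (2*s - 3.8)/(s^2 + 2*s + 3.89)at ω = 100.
Substitute s = j*100: P(j100) = 0.000780147 - 0.0199922j.
|P| = 20*log₁₀(sqrt(Re²+Im²)) = -33.98 dB.
∠P = atan2(Im, Re) = -87.77°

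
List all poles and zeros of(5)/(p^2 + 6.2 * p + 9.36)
Set denominator = 0: p^2 + 6.2*p + 9.36 = (p + 3.6)(p + 2.6) = 0 → Poles: -2.6, -3.6
Numerator is a nonzero constant (5) → Zeros: none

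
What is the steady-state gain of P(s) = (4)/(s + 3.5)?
DC gain = P(0) = num(0)/den(0) = 4/3.5 = 1.143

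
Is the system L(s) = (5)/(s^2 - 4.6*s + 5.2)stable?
Denominator: s^2 - 4.6*s + 5.2 = (s - 2.6)(s - 2). Poles: 2, 2.6. All Re(p)<0: No (unstable)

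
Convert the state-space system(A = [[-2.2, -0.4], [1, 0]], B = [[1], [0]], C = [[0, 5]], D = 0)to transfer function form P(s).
P(s) = C(sI - A)⁻¹B + D.
Characteristic polynomial det(sI - A) = s^2 + 2.2*s + 0.4.
Numerator from C·adj(sI-A)·B + D·det(sI-A) = 5.
P(s) = (5)/(s^2 + 2.2*s + 0.4)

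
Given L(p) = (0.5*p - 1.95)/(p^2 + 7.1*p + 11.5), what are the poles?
Set denominator = 0: p^2 + 7.1*p + 11.5 = (p + 2.5)(p + 4.6) = 0 → Poles: -2.5, -4.6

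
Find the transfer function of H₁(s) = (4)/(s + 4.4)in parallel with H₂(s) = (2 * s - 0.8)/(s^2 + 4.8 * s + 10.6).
Parallel: H = H₁ + H₂ = (n₁·d₂ + n₂·d₁)/(d₁·d₂).
n₁·d₂ = 4*s^2 + 19.2*s + 42.4. n₂·d₁ = 2*s^2 + 8*s - 3.52. Sum = 6*s^2 + 27.2*s + 38.88. d₁·d₂ = s^3 + 9.2*s^2 + 31.72*s + 46.64.
H(s) = (6*s^2 + 27.2*s + 38.88)/(s^3 + 9.2*s^2 + 31.72*s + 46.64)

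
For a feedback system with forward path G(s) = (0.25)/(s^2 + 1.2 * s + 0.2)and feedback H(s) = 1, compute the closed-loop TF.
Closed-loop T = G/(1+GH).
Numerator: G_num * H_den = 0.25.
Denominator: G_den * H_den + G_num * H_num = (s^2 + 1.2*s + 0.2) + (0.25) = s^2 + 1.2*s + 0.45.
T(s) = (0.25)/(s^2 + 1.2*s + 0.45)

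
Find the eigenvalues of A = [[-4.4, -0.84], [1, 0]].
Eigenvalues solve det(λI - A) = 0.
Characteristic polynomial: λ^2 + 4.4*λ + 0.84 = 0.
Factor: (λ + 0.2)(λ + 4.2) = 0.
Roots: -0.2, -4.2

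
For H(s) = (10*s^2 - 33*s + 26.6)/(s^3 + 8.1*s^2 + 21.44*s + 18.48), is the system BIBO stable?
Denominator: s^3 + 8.1*s^2 + 21.44*s + 18.48 = (s + 3.3)(s + 2.8)(s + 2). Poles: -2, -2.8, -3.3. All Re(p)<0: Yes (stable)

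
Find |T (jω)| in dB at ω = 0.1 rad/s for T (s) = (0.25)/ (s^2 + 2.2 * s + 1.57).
Substitute s = j*0.1: T(j0.1) = 0.157131 - 0.0221595j.
|T(j0.1)| = sqrt(Re² + Im²) = 0.1587.
20*log₁₀(0.1587) = -15.99 dB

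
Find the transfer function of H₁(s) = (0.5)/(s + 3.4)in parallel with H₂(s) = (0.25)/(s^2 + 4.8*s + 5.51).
Parallel: H = H₁ + H₂ = (n₁·d₂ + n₂·d₁)/(d₁·d₂).
n₁·d₂ = 0.5*s^2 + 2.4*s + 2.755. n₂·d₁ = 0.25*s + 0.85. Sum = 0.5*s^2 + 2.65*s + 3.605. d₁·d₂ = s^3 + 8.2*s^2 + 21.83*s + 18.734.
H(s) = (0.5*s^2 + 2.65*s + 3.605)/(s^3 + 8.2*s^2 + 21.83*s + 18.734)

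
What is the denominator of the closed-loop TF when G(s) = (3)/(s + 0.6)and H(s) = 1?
Characteristic poly = G_den * H_den + G_num * H_num = (s + 0.6) + (3) = s + 3.6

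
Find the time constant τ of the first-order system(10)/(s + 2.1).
First-order system: τ = -1/pole. Pole = -2.1. τ = -1/(-2.1) = 0.4762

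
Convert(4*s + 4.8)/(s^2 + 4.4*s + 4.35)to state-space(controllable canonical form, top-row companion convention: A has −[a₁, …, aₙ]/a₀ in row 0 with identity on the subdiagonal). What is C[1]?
Reachable canonical form: C = numerator coefficients (right-aligned, zero-padded to length n).
num = 4*s + 4.8, C = [[4, 4.8]].
C[1] = 4.8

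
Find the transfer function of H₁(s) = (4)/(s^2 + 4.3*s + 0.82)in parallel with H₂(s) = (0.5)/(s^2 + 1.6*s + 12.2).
Parallel: H = H₁ + H₂ = (n₁·d₂ + n₂·d₁)/(d₁·d₂).
n₁·d₂ = 4*s^2 + 6.4*s + 48.8. n₂·d₁ = 0.5*s^2 + 2.15*s + 0.41. Sum = 4.5*s^2 + 8.55*s + 49.21. d₁·d₂ = s^4 + 5.9*s^3 + 19.9*s^2 + 53.772*s + 10.004.
H(s) = (4.5*s^2 + 8.55*s + 49.21)/(s^4 + 5.9*s^3 + 19.9*s^2 + 53.772*s + 10.004)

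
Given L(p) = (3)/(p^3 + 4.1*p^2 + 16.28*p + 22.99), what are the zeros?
Numerator is a nonzero constant (3) → Zeros: none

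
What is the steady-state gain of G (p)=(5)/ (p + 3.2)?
DC gain = G(0) = num(0)/den(0) = 5/3.2 = 1.562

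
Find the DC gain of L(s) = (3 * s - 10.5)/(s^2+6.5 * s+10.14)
DC gain = L(0) = num(0)/den(0) = -10.5/10.14 = -1.036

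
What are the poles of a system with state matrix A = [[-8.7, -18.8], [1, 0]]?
Eigenvalues solve det(λI - A) = 0.
Characteristic polynomial: λ^2 + 8.7*λ + 18.8 = 0.
Factor: (λ + 4.7)(λ + 4) = 0.
Roots: -4, -4.7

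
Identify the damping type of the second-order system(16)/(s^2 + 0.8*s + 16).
Standard form: ωn²/(s²+2ζωn·s+ωn²) gives ωn=4, ζ=0.1.
Underdamped (ζ = 0.1 < 1)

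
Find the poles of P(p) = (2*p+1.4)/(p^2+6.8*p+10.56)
Set denominator = 0: p^2 + 6.8*p + 10.56 = (p + 2.4)(p + 4.4) = 0 → Poles: -2.4, -4.4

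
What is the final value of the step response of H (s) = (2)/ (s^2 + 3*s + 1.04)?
FVT: lim_{t→∞} y(t) = lim_{s→0} s*Y(s) where Y(s) = H(s)/s.
= lim_{s→0} H(s) = H(0) = num(0)/den(0) = 2/1.04 = 1.923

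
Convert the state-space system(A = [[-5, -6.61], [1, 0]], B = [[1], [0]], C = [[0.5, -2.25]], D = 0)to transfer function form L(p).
L(p) = C(pI - A)⁻¹B + D.
Characteristic polynomial det(pI - A) = p^2 + 5*p + 6.61.
Numerator from C·adj(pI-A)·B + D·det(pI-A) = 0.5*p - 2.25.
L(p) = (0.5*p - 2.25)/(p^2 + 5*p + 6.61)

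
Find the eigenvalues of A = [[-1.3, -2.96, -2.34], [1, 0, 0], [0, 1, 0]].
Eigenvalues solve det(λI - A) = 0.
Characteristic polynomial: λ^3 + 1.3*λ^2 + 2.96*λ + 2.34 = 0.
Factor: (λ + 0.9)(λ^2 + 0.4*λ + 2.6) = 0.
Roots: -0.2 + 1.6j, -0.2 - 1.6j, -0.9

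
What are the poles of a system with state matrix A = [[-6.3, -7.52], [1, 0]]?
Eigenvalues solve det(λI - A) = 0.
Characteristic polynomial: λ^2 + 6.3*λ + 7.52 = 0.
Factor: (λ + 1.6)(λ + 4.7) = 0.
Roots: -1.6, -4.7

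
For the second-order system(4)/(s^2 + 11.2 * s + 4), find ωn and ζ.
Standard form: ωn²/(s²+2ζωn·s+ωn²).
const=4=ωn² → ωn=2, s coeff=11.2=2ζωn → ζ=2.8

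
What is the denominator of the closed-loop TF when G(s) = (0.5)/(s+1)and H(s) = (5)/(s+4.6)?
Characteristic poly = G_den * H_den + G_num * H_num = (s^2 + 5.6*s + 4.6) + (2.5) = s^2 + 5.6*s + 7.1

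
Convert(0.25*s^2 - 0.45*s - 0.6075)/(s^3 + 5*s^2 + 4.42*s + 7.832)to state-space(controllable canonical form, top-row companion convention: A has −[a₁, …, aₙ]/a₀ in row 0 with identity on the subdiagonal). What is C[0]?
Reachable canonical form: C = numerator coefficients (right-aligned, zero-padded to length n).
num = 0.25*s^2 - 0.45*s - 0.6075, C = [[0.25, -0.45, -0.6075]].
C[0] = 0.25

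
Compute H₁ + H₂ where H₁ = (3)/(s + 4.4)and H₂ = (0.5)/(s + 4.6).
Parallel: H = H₁ + H₂ = (n₁·d₂ + n₂·d₁)/(d₁·d₂).
n₁·d₂ = 3*s + 13.8. n₂·d₁ = 0.5*s + 2.2. Sum = 3.5*s + 16. d₁·d₂ = s^2 + 9*s + 20.24.
H(s) = (3.5*s + 16)/(s^2 + 9*s + 20.24)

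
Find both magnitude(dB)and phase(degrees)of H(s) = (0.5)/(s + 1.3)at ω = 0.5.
Substitute s = j*0.5: H(j0.5) = 0.335052 - 0.128866j.
|H| = 20*log₁₀(sqrt(Re²+Im²)) = -8.90 dB.
∠H = atan2(Im, Re) = -21.04°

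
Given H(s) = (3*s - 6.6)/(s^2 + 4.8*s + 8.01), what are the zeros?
Set numerator = 0: 3*s - 6.6 = 0 → Zeros: 2.2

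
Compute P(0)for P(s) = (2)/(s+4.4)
DC gain = P(0) = num(0)/den(0) = 2/4.4 = 0.4545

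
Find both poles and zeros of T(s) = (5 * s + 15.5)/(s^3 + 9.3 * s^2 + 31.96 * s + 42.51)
Set denominator = 0: s^3 + 9.3*s^2 + 31.96*s + 42.51 = (s + 3.9)(s^2 + 5.4*s + 10.9) = 0 → Poles: -2.7 + 1.9j, -2.7 - 1.9j, -3.9
Set numerator = 0: 5*s + 15.5 = 0 → Zeros: -3.1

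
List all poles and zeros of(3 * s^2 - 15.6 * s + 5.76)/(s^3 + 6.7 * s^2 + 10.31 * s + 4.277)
Set denominator = 0: s^3 + 6.7*s^2 + 10.31*s + 4.277 = (s + 1.3)(s + 4.7)(s + 0.7) = 0 → Poles: -0.7, -1.3, -4.7
Set numerator = 0: 3*s^2 - 15.6*s + 5.76 = 3*(s - 0.4)(s - 4.8) = 0 → Zeros: 0.4, 4.8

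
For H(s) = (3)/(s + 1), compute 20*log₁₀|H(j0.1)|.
Substitute s = j*0.1: H(j0.1) = 2.9703 - 0.29703j.
|H(j0.1)| = sqrt(Re² + Im²) = 2.985.
20*log₁₀(2.985) = 9.50 dB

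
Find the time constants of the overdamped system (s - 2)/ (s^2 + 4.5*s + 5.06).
Overdamped: real poles at -2.2, -2.3. τ = -1/pole → τ₁ = 0.4545, τ₂ = 0.4348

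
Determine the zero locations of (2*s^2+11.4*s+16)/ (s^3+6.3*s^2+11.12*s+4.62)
Set numerator = 0: 2*s^2 + 11.4*s + 16 = 2*(s + 3.2)(s + 2.5) = 0 → Zeros: -2.5, -3.2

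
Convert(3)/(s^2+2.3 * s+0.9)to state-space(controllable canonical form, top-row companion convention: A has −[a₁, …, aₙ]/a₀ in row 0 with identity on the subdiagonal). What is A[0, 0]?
Reachable canonical form for den = s^2 + 2.3*s + 0.9: top row of A = -[a₁,a₂,...,aₙ]/a₀, ones on the subdiagonal, zeros elsewhere.
A = [[-2.3, -0.9], [1, 0]].
A[0,0] = -2.3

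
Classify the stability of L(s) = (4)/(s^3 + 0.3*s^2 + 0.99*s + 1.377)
Denominator: s^3 + 0.3*s^2 + 0.99*s + 1.377 = (s + 0.9)(s^2 - 0.6*s + 1.53). Poles: -0.9, 0.3 + 1.2j, 0.3 - 1.2j. Unstable (2 pole(s) in RHP)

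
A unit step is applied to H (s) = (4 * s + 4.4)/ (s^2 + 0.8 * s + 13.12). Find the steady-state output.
FVT: lim_{t→∞} y(t) = lim_{s→0} s*Y(s) where Y(s) = H(s)/s.
= lim_{s→0} H(s) = H(0) = num(0)/den(0) = 4.4/13.12 = 0.3354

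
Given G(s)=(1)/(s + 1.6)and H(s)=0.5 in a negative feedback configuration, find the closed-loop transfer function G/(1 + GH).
Closed-loop T = G/(1+GH).
Numerator: G_num * H_den = 1.
Denominator: G_den * H_den + G_num * H_num = (s + 1.6) + (0.5) = s + 2.1.
T(s) = (1)/(s + 2.1)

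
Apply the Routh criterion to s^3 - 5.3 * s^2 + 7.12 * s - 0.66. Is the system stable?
Routh array:
s^3: [1, 7.12]; s^2: [-5.3, -0.66]; s^1: [6.99547]; s^0: [-0.66]
First column: [1, -5.3, 6.99547, -0.66]. Sign changes = 3.
No, unstable (3 RHP root(s))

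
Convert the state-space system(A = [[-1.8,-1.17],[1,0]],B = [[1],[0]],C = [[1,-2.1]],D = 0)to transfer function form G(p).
G(p) = C(pI - A)⁻¹B + D.
Characteristic polynomial det(pI - A) = p^2 + 1.8*p + 1.17.
Numerator from C·adj(pI-A)·B + D·det(pI-A) = p - 2.1.
G(p) = (p - 2.1)/(p^2 + 1.8*p + 1.17)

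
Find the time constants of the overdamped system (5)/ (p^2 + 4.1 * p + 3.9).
Overdamped: real poles at -1.5, -2.6. τ = -1/pole → τ₁ = 0.6667, τ₂ = 0.3846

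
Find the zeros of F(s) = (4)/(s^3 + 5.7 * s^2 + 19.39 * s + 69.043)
Numerator is a nonzero constant (4) → Zeros: none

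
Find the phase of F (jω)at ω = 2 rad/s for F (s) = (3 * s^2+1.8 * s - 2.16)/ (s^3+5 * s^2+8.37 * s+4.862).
Substitute s = j*2: F(j2) = 0.804519 + 0.226681j.
∠F(j2) = atan2(Im, Re) = atan2(0.226681, 0.804519) = 15.74°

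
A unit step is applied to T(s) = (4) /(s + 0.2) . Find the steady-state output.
FVT: lim_{t→∞} y(t) = lim_{s→0} s*Y(s) where Y(s) = T(s)/s.
= lim_{s→0} T(s) = T(0) = num(0)/den(0) = 4/0.2 = 20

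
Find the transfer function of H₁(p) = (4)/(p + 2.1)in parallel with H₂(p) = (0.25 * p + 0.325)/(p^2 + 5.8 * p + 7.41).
Parallel: H = H₁ + H₂ = (n₁·d₂ + n₂·d₁)/(d₁·d₂).
n₁·d₂ = 4*p^2 + 23.2*p + 29.64. n₂·d₁ = 0.25*p^2 + 0.85*p + 0.6825. Sum = 4.25*p^2 + 24.05*p + 30.3225. d₁·d₂ = p^3 + 7.9*p^2 + 19.59*p + 15.561.
H(p) = (4.25*p^2 + 24.05*p + 30.3225)/(p^3 + 7.9*p^2 + 19.59*p + 15.561)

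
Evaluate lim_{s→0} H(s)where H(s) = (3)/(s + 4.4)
DC gain = H(0) = num(0)/den(0) = 3/4.4 = 0.6818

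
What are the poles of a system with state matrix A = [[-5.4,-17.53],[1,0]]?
Eigenvalues solve det(λI - A) = 0.
Characteristic polynomial: λ^2 + 5.4*λ + 17.53 = 0.
Roots: -2.7 + 3.2j, -2.7 - 3.2j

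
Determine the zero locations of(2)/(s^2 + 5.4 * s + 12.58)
Numerator is a nonzero constant (2) → Zeros: none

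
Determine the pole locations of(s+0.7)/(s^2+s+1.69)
Set denominator = 0: s^2 + s + 1.69 = 0 → Poles: -0.5 + 1.2j, -0.5 - 1.2j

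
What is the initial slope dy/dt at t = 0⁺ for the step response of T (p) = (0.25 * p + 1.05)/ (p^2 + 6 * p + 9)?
IVT: y'(0⁺) = lim_{p→∞} p²·Y(p) = lim_{p→∞} p·T(p).
deg(num) = 1, deg(den) = 2, relative degree = 1, so p·T(p) → (leading num)/(leading den) = 0.25/1 = 0.25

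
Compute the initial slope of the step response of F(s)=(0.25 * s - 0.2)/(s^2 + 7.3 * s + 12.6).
IVT: y'(0⁺) = lim_{s→∞} s²·Y(s) = lim_{s→∞} s·F(s).
deg(num) = 1, deg(den) = 2, relative degree = 1, so s·F(s) → (leading num)/(leading den) = 0.25/1 = 0.25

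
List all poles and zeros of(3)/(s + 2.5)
Set denominator = 0: s + 2.5 = 0 → Poles: -2.5
Numerator is a nonzero constant (3) → Zeros: none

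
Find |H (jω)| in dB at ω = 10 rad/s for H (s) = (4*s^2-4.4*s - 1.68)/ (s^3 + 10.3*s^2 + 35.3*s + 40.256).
Substitute s = j*10: H(j10) = 0.304697 - 0.154726j.
|H(j10)| = sqrt(Re² + Im²) = 0.3417.
20*log₁₀(0.3417) = -9.33 dB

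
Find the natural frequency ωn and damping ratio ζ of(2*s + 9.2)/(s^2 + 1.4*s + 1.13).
Underdamped: complex pole -0.7 + 0.8j. ωn = |pole| = 1.063, ζ = -Re(pole)/ωn = 0.6585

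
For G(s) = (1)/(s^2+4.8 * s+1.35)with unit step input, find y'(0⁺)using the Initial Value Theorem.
IVT: y'(0⁺) = lim_{s→∞} s²·Y(s) = lim_{s→∞} s·G(s).
deg(num) = 0, deg(den) = 2, relative degree = 2 ≥ 2, so s·G(s) → 0. Initial slope = 0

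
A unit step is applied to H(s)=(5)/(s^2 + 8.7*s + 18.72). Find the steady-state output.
FVT: lim_{t→∞} y(t) = lim_{s→0} s*Y(s) where Y(s) = H(s)/s.
= lim_{s→0} H(s) = H(0) = num(0)/den(0) = 5/18.72 = 0.2671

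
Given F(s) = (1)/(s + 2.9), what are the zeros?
Numerator is a nonzero constant (1) → Zeros: none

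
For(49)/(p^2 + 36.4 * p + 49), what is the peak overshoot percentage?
Standard form: ωn²/(p²+2ζωn·p+ωn²) → ωn = 7, ζ = 2.6.
ζ ≥ 1, so the response is non-oscillatory: peak overshoot = 0%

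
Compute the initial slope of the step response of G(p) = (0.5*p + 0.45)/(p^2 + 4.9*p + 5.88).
IVT: y'(0⁺) = lim_{p→∞} p²·Y(p) = lim_{p→∞} p·G(p).
deg(num) = 1, deg(den) = 2, relative degree = 1, so p·G(p) → (leading num)/(leading den) = 0.5/1 = 0.5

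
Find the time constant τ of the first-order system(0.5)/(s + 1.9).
First-order system: τ = -1/pole. Pole = -1.9. τ = -1/(-1.9) = 0.5263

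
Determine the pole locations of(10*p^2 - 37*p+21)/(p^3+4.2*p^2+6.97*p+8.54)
Set denominator = 0: p^3 + 4.2*p^2 + 6.97*p + 8.54 = (p + 2.8)(p^2 + 1.4*p + 3.05) = 0 → Poles: -0.7 + 1.6j, -0.7 - 1.6j, -2.8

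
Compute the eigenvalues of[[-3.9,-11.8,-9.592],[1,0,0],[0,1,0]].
Eigenvalues solve det(λI - A) = 0.
Characteristic polynomial: λ^3 + 3.9*λ^2 + 11.8*λ + 9.592 = 0.
Factor: (λ + 1.1)(λ^2 + 2.8*λ + 8.72) = 0.
Roots: -1.1, -1.4 + 2.6j, -1.4 - 2.6j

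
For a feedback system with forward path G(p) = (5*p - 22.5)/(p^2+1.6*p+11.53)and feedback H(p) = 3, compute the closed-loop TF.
Closed-loop T = G/(1+GH).
Numerator: G_num * H_den = 5*p - 22.5.
Denominator: G_den * H_den + G_num * H_num = (p^2 + 1.6*p + 11.53) + (15*p - 67.5) = p^2 + 16.6*p - 55.97.
T(p) = (5*p - 22.5)/(p^2 + 16.6*p - 55.97)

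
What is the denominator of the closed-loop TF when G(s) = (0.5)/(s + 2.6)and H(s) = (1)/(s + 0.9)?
Characteristic poly = G_den * H_den + G_num * H_num = (s^2 + 3.5*s + 2.34) + (0.5) = s^2 + 3.5*s + 2.84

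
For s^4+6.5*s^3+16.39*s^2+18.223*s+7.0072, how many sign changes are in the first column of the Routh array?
Routh array:
s^4: [1, 16.39, 7.0072]; s^3: [6.5, 18.223]; s^2: [13.5865, 7.0072]; s^1: [14.8706]; s^0: [7.0072]
First column: [1, 6.5, 13.5865, 14.8706, 7.0072]. Sign changes = 0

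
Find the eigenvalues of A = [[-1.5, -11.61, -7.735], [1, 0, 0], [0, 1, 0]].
Eigenvalues solve det(λI - A) = 0.
Characteristic polynomial: λ^3 + 1.5*λ^2 + 11.61*λ + 7.735 = 0.
Factor: (λ + 0.7)(λ^2 + 0.8*λ + 11.05) = 0.
Roots: -0.4 + 3.3j, -0.4 - 3.3j, -0.7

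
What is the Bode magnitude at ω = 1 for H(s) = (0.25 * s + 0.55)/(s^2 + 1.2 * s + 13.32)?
Substitute s = j*1: H(j1) = 0.0461812 + 0.015794j.
|H(j1)| = sqrt(Re² + Im²) = 0.04881.
20*log₁₀(0.04881) = -26.23 dB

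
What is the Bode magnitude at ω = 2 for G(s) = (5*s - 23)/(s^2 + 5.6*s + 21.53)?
Substitute s = j*2: G(j2) = -0.672897 + 1.00037j.
|G(j2)| = sqrt(Re² + Im²) = 1.206.
20*log₁₀(1.206) = 1.62 dB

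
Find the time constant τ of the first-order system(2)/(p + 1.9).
First-order system: τ = -1/pole. Pole = -1.9. τ = -1/(-1.9) = 0.5263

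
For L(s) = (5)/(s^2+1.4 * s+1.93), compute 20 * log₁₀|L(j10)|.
Substitute s = j*10: L(j10) = -0.0499657 - 0.00713287j.
|L(j10)| = sqrt(Re² + Im²) = 0.05047.
20*log₁₀(0.05047) = -25.94 dB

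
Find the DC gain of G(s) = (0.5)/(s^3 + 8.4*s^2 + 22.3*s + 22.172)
DC gain = G(0) = num(0)/den(0) = 0.5/22.172 = 0.02255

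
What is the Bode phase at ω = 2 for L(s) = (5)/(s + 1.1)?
Substitute s = j*2: L(j2) = 1.05566 - 1.91939j.
∠L(j2) = atan2(Im, Re) = atan2(-1.91939, 1.05566) = -61.19°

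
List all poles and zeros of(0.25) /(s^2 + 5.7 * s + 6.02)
Set denominator = 0: s^2 + 5.7*s + 6.02 = (s + 4.3)(s + 1.4) = 0 → Poles: -1.4, -4.3
Numerator is a nonzero constant (0.25) → Zeros: none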